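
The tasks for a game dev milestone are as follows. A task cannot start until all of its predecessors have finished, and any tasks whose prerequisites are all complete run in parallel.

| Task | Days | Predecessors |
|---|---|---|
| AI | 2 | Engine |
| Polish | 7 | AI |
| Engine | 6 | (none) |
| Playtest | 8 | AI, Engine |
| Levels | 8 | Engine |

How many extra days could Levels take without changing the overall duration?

2

The longest chain is Engine→AI→Playtest = 6+2+8 = 16; overall finish 16 days.
Levels finishes as early as 14 and must finish by 16.
Float = 16 − 14 = 2.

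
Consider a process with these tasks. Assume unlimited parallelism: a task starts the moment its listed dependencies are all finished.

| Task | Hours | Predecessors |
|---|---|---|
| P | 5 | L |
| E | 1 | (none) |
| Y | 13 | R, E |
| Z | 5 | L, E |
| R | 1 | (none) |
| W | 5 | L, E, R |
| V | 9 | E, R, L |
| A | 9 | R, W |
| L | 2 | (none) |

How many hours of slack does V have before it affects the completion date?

L→W→A = 2+5+9 = 16 sets the makespan at 16 hours.
V finishes as early as 11 and must finish by 16.
Slack of V = 7 − 2 = 5 hours.

5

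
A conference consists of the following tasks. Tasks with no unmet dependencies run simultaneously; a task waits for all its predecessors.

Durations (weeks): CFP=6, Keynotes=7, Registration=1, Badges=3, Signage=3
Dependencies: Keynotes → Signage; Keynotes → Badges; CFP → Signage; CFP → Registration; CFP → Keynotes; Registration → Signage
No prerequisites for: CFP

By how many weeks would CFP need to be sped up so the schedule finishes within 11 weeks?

5

Current finish: 16 weeks; target: 11.
CFP is on every critical path, so each week cut from CFP cuts the finish by one (this holds down to a finish of 11).
Need 16 − 11 = 5 weeks off CFP → CFP becomes 1 week, finish becomes 11.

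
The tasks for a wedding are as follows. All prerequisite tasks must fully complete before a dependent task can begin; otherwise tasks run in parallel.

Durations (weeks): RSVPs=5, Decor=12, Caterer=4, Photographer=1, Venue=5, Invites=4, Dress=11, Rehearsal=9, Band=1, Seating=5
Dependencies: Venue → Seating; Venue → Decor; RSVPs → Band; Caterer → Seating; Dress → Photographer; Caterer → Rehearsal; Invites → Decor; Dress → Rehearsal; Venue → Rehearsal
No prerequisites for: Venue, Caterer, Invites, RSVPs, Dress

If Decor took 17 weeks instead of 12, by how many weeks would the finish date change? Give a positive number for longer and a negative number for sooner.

Critical path before the change: Dress→Rehearsal = 11+9 = 20 giving 20 weeks.
Decor has 3 weeks of float (longest path through it is 17).
The binding chain switches to Venue→Decor = 5+17 = 22; finish 22 weeks.
Change in finish: 22 − 20 = +2 weeks.

2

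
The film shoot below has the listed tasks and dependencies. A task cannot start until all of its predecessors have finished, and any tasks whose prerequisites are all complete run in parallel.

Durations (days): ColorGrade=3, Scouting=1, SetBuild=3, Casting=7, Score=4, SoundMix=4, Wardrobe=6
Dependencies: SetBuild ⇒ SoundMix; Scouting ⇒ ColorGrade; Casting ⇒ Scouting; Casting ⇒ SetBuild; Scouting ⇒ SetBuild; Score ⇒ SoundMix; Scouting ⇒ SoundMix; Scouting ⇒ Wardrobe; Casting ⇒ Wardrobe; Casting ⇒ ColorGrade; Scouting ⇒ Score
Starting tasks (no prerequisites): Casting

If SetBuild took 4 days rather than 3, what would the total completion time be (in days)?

Baseline: Casting→Scouting→Score→SoundMix = 7+1+4+4 = 16 → 16 days.
SetBuild has 1 day of float (longest path through it is 15).
New critical path: Casting→Scouting→SetBuild→SoundMix = 7+1+4+4 = 16 ⇒ 16 days.

16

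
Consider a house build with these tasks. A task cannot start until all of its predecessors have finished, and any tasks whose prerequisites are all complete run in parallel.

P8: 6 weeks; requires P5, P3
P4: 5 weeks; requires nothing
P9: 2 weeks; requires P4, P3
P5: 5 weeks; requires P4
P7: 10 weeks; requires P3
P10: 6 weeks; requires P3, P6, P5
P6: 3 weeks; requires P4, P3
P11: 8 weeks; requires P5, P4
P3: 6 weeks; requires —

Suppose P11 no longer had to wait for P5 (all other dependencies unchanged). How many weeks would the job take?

16

Original critical path: P4→P5→P11 = 5+5+8 = 18 ⇒ 18 weeks.
Without P5→P11, P11's earliest start moves from 10 to 5.
New critical path: P3→P7 = 6+10 = 16 ⇒ 16 weeks.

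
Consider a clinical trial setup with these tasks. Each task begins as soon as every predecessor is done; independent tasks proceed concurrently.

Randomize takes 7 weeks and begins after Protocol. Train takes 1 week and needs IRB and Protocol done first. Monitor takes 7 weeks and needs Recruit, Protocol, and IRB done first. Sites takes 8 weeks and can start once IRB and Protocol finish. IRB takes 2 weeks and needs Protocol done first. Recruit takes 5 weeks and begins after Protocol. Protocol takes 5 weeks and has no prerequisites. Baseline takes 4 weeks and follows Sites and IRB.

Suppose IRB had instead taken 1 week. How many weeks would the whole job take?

Critical path before the change: Protocol→IRB→Sites→Baseline = 5+2+8+4 = 19 giving 19 weeks.
IRB lies on that path, so at 1 week the path becomes 18 weeks.
That remains the longest chain; total 18 weeks.

18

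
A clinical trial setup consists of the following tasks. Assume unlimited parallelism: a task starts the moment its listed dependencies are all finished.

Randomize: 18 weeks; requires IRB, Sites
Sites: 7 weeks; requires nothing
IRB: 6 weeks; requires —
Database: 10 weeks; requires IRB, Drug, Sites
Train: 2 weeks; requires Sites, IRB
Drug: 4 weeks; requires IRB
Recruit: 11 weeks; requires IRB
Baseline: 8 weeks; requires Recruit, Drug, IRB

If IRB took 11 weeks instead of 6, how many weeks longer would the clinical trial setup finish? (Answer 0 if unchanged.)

5

Actual critical path: IRB→Recruit→Baseline = 6+11+8 = 25 ⇒ 25 weeks.
IRB lies on that path, so at 11 weeks the path becomes 30 weeks.
The critical path is still IRB→Recruit→Baseline; finish is now 30 weeks.
Change in finish: 30 − 25 = +5 weeks.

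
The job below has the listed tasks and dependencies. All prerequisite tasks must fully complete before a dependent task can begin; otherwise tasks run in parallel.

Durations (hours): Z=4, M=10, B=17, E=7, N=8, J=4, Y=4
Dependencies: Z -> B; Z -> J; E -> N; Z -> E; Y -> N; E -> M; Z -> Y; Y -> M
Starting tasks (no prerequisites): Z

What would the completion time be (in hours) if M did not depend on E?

Before: longest chain Z→B = 4+17 = 21, finish 21.
Without E→M, M's earliest start moves from 11 to 8.
After: Z→B = 4+17 = 21 → 21 hours.

21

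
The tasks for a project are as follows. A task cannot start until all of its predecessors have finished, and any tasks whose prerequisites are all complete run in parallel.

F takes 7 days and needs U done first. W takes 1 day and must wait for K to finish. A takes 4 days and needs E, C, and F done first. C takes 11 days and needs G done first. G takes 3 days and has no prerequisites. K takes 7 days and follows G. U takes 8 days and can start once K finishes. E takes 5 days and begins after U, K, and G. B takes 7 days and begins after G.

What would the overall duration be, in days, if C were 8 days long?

29

Actual critical path: G→K→U→F→A = 3+7+8+7+4 = 29 ⇒ 29 days.
C has 11 days of float (longest path through it is 18).
The critical path is still G→K→U→F→A; finish is now 29 days.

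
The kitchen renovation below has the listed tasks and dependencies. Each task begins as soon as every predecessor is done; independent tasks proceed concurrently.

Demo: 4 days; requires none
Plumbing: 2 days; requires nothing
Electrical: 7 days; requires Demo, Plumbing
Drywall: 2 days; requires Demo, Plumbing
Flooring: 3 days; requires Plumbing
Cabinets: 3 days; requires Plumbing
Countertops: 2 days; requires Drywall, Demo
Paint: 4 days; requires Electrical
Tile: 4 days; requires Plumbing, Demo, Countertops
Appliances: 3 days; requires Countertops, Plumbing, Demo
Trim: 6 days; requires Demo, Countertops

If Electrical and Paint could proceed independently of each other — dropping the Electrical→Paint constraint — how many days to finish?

With the dependency in place, Demo→Electrical→Paint = 4+7+4 = 15 sets the finish at 15 days.
Without Electrical→Paint, Paint's earliest start moves from 11 to 0.
After: Demo→Drywall→Countertops→Trim = 4+2+2+6 = 14 → 14 days.

14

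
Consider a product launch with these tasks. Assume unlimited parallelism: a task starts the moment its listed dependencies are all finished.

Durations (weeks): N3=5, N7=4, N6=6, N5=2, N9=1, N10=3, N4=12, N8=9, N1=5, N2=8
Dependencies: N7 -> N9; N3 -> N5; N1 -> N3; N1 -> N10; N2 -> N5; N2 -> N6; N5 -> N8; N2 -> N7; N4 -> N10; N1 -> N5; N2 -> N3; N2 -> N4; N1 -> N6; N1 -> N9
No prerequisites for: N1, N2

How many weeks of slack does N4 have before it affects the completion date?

1

Critical path: N2→N3→N5→N8 = 8+5+2+9 = 24, so the finish is 24 weeks.
N4 finishes as early as 20 and must finish by 21.
So N4 can slip 21 − 20 = 1 week.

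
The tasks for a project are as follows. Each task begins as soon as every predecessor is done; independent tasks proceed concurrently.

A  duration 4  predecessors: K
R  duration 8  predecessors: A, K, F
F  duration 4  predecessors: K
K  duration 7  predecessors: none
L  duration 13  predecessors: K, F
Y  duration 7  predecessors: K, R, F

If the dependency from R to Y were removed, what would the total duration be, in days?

24

Before: longest chain K→A→R→Y = 7+4+8+7 = 26, finish 26.
Without R→Y, Y's earliest start moves from 19 to 11.
New critical path: K→F→L = 7+4+13 = 24 ⇒ 24 days.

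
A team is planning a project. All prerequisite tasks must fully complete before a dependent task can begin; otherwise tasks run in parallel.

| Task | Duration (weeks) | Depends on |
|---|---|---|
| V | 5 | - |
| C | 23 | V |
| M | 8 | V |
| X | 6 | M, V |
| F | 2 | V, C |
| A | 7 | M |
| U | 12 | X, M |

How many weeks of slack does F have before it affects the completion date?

1

V→M→X→U = 5+8+6+12 = 31 sets the makespan at 31 weeks.
Longest path through F: 30 weeks (earliest finish 30, latest finish 31).
Float = 31 − 30 = 1.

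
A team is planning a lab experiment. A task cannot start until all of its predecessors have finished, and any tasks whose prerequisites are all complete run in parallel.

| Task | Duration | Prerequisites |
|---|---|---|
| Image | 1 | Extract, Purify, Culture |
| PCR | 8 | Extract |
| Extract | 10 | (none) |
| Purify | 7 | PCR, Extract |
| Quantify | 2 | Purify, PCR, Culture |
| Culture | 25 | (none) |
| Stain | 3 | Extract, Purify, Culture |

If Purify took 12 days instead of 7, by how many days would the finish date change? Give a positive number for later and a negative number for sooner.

Actual critical path: Extract→PCR→Purify→Stain = 10+8+7+3 = 28 ⇒ 28 days.
Purify lies on that path, so at 12 days the path becomes 33 days.
The critical path is still Extract→PCR→Purify→Stain; finish is now 33 days.
Change in finish: 33 − 28 = +5 days.

5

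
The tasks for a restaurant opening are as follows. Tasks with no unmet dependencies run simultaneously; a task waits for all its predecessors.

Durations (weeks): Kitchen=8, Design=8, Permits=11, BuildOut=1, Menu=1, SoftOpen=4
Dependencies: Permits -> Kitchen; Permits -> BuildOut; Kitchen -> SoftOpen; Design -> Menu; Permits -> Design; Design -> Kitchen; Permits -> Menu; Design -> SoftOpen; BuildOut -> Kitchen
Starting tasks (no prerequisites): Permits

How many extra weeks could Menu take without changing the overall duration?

11

Permits→Design→Kitchen→SoftOpen = 11+8+8+4 = 31 sets the makespan at 31 weeks.
The longest chain containing Menu totals 20 weeks.
Slack of Menu = 30 − 19 = 11 weeks.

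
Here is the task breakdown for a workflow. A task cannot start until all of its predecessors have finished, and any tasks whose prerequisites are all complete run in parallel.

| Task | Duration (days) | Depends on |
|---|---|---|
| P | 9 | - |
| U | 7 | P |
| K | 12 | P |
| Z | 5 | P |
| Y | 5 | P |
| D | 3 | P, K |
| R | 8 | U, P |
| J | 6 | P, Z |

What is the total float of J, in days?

4

Critical path: P→U→R = 9+7+8 = 24, so the finish is 24 days.
The longest chain containing J totals 20 days.
Float = 24 − 20 = 4.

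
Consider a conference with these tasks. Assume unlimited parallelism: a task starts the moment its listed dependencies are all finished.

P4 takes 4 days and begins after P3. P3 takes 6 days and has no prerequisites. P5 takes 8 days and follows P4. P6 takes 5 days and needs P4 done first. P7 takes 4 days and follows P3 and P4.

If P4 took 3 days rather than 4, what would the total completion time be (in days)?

Actual critical path: P3→P4→P5 = 6+4+8 = 18 ⇒ 18 days.
P4 lies on that path, so at 3 days the path becomes 17 days.
No other chain overtakes it, so the finish is 17 days.

17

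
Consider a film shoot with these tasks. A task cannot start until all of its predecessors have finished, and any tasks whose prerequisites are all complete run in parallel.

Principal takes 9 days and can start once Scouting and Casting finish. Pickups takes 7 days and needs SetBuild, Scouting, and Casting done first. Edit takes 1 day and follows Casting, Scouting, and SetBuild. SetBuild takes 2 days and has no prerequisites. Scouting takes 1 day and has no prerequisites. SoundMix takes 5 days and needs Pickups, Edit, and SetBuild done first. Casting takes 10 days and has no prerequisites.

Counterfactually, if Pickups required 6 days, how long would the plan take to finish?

21

The binding path is Casting→Pickups→SoundMix = 10+7+5 = 22; finish at 22 days.
Since Pickups is critical, the -1 change carries straight to that chain (now 21 days).
The critical path is still Casting→Pickups→SoundMix; finish is now 21 days.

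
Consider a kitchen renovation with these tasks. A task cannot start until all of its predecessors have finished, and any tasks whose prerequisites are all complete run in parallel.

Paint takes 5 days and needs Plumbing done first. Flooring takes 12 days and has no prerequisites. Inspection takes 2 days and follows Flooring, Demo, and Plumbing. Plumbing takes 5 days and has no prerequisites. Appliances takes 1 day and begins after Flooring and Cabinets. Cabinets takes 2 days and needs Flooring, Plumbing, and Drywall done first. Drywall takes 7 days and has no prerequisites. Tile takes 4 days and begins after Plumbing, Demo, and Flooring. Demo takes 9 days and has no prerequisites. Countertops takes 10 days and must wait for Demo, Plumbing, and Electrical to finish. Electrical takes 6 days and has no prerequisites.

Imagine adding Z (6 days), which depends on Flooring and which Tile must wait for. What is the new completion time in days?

Originally the schedule takes 19 days.
With Z inserted, Tile now waits for max(Plumbing, Demo, Flooring, Z).
New critical path: Flooring→Z→Tile = 12+6+4 = 22 ⇒ 22 days.

22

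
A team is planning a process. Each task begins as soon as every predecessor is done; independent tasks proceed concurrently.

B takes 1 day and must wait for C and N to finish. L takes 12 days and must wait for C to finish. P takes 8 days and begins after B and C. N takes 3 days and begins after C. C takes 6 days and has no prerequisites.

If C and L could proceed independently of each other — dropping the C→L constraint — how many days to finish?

18

Before: longest chain C→L = 6+12 = 18, finish 18.
Without C→L, L's earliest start moves from 6 to 0.
The longest chain is now C→N→B→P = 6+3+1+8 = 18, so the plan takes 18 days.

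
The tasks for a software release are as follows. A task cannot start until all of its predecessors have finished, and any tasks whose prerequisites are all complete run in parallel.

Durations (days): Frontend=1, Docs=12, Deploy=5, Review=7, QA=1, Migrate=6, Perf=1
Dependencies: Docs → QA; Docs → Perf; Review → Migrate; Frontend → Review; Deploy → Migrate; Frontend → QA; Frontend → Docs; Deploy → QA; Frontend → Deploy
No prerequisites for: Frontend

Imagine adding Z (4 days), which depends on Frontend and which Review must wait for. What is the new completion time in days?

Originally the schedule takes 14 days.
With Z inserted, Review now waits for max(Frontend, Z).
New critical path: Frontend→Z→Review→Migrate = 1+4+7+6 = 18 ⇒ 18 days.

18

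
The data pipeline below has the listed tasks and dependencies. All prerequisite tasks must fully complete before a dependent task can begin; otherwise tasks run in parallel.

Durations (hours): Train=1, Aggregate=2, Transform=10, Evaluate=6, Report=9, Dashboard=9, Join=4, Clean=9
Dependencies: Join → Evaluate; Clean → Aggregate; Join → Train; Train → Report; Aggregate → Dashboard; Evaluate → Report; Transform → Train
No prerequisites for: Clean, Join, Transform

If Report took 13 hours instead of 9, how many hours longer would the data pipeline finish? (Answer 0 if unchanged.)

4

Baseline: Transform→Train→Report = 10+1+9 = 20 → 20 hours.
Report lies on that path, so at 13 hours the path becomes 24 hours.
The critical path is still Transform→Train→Report; finish is now 24 hours.
Change in finish: 24 − 20 = +4 hours.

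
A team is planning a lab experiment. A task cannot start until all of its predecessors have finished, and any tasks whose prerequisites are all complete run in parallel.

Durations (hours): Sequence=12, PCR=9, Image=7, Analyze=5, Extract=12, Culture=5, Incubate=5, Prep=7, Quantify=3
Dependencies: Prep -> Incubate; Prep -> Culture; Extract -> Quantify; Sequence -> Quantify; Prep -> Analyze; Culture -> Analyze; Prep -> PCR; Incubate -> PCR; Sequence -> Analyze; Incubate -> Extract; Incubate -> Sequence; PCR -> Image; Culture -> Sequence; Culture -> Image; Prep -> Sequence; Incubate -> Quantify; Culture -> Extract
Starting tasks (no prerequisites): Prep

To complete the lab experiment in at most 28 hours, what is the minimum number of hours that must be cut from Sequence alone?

Current finish: 29 hours; target: 28.
Sequence is on every critical path, so each hour cut from Sequence cuts the finish by one (this holds down to a finish of 28).
Need 29 − 28 = 1 hour off Sequence → Sequence becomes 11 hours, finish becomes 28.

1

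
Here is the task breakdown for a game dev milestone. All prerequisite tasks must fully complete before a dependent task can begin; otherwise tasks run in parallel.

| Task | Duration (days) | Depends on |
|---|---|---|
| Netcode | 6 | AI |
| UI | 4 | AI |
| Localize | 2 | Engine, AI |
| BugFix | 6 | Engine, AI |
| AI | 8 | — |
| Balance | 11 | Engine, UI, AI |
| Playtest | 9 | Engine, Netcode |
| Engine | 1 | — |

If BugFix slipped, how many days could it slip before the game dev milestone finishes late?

Critical path: AI→UI→Balance = 8+4+11 = 23, so the finish is 23 days.
The longest chain containing BugFix totals 14 days.
Float = 23 − 14 = 9.

9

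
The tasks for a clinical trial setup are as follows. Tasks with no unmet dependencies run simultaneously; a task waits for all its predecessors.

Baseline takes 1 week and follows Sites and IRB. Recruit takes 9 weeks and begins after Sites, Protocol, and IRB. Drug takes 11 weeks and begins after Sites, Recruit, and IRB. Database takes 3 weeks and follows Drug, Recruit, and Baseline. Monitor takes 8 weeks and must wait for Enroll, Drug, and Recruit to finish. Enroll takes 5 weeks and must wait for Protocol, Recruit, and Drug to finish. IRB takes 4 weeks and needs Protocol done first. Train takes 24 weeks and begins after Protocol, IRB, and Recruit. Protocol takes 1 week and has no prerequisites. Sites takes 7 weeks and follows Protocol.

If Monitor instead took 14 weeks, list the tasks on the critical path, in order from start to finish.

Critical path before the change: Protocol→Sites→Recruit→Drug→Enroll→Monitor = 1+7+9+11+5+8 = 41 giving 41 weeks.
Monitor is on the critical path; changing it to 14 makes that path 47 weeks.
That remains the longest chain; total 47 weeks.

Protocol, Sites, Recruit, Drug, Enroll, Monitor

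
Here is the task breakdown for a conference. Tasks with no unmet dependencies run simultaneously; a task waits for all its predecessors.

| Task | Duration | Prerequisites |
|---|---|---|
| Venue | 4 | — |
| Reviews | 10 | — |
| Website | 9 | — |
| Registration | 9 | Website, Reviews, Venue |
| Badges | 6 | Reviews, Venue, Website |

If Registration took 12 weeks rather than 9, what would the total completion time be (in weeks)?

22

Critical path before the change: Reviews→Registration = 10+9 = 19 giving 19 weeks.
Registration lies on that path, so at 12 weeks the path becomes 22 weeks.
The critical path is still Reviews→Registration; finish is now 22 weeks.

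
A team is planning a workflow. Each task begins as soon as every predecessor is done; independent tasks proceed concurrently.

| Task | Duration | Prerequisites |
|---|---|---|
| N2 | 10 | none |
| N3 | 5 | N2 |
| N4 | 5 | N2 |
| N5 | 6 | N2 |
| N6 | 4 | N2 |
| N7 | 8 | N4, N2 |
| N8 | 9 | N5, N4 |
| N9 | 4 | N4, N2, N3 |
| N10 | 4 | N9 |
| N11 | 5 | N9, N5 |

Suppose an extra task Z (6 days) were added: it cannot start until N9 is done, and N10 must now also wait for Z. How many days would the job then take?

Originally the job takes 25 days.
With Z inserted, N10 now waits for max(N9, Z).
New critical path: N2→N3→N9→Z→N10 = 10+5+4+6+4 = 29 ⇒ 29 days.

29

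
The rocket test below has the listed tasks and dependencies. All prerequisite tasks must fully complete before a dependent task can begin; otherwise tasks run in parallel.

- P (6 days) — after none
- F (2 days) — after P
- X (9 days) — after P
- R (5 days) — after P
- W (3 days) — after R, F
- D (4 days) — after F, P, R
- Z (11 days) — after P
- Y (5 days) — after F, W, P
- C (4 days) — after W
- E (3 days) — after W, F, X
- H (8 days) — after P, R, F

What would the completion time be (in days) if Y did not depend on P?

Original critical path: P→R→W→Y = 6+5+3+5 = 19 ⇒ 19 days.
Dropping P→Y doesn't change Y's earliest start (14); another predecessor still binds.
The longest chain is now P→R→W→Y = 6+5+3+5 = 19, so the project takes 19 days.

19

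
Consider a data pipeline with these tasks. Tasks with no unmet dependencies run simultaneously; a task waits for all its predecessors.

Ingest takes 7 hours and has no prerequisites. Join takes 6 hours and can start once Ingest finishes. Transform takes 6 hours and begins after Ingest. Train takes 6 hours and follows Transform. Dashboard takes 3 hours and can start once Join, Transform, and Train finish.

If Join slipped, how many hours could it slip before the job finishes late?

The longest chain is Ingest→Transform→Train→Dashboard = 7+6+6+3 = 22; overall finish 22 hours.
Longest path through Join: 16 hours (earliest finish 13, latest finish 19).
So Join can slip 19 − 13 = 6 hours.

6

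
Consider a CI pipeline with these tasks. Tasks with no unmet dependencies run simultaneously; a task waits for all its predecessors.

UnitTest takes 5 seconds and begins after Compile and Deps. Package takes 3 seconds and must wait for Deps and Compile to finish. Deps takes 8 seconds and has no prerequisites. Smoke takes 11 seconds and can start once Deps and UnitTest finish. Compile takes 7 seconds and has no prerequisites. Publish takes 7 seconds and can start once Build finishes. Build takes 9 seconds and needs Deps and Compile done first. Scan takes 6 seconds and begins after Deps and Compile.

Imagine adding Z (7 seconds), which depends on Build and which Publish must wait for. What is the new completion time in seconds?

Originally the job takes 24 seconds.
With Z inserted, Publish now waits for max(Build, Z).
New critical path: Deps→Build→Z→Publish = 8+9+7+7 = 31 ⇒ 31 seconds.

31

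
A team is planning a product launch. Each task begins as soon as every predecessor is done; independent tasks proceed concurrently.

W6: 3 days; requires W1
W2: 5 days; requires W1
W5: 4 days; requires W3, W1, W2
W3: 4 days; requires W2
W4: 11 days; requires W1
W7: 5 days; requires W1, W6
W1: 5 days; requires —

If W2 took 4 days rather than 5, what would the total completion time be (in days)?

17

The binding path is W1→W2→W3→W5 = 5+5+4+4 = 18; finish at 18 days.
W2 is on the critical path; changing it to 4 makes that path 17 days.
The critical path is still W1→W2→W3→W5; finish is now 17 days.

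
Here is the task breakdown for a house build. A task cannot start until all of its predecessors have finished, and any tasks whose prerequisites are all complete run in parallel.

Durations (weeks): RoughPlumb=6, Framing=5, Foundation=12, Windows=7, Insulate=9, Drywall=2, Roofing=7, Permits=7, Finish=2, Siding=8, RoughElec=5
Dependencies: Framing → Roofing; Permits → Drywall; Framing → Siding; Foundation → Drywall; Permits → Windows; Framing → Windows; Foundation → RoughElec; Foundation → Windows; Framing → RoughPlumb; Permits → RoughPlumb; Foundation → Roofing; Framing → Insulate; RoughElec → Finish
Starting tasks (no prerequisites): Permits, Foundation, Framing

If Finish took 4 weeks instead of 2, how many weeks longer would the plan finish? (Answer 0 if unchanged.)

Actual critical path: Foundation→RoughElec→Finish = 12+5+2 = 19 ⇒ 19 weeks.
Finish lies on that path, so at 4 weeks the path becomes 21 weeks.
That remains the longest chain; total 21 weeks.
Change in finish: 21 − 19 = +2 weeks.

2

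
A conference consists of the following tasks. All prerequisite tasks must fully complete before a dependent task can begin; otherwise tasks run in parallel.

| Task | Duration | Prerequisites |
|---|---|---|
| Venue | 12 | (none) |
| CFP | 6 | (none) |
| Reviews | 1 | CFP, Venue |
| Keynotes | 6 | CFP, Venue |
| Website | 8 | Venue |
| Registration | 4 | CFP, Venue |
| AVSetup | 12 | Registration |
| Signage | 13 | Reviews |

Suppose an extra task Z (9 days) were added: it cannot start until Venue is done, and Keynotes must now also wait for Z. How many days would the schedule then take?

28

Originally the schedule takes 28 days.
With Z inserted, Keynotes now waits for max(CFP, Venue, Z).
New critical path: Venue→Registration→AVSetup = 12+4+12 = 28 ⇒ 28 days.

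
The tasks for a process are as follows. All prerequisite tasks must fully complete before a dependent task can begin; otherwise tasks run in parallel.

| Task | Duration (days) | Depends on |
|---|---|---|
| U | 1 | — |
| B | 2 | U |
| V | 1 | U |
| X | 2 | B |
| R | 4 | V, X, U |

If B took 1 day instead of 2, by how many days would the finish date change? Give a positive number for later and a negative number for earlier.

Actual critical path: U→B→X→R = 1+2+2+4 = 9 ⇒ 9 days.
Since B is critical, the -1 change carries straight to that chain (now 8 days).
That remains the longest chain; total 8 days.
Change in finish: 8 − 9 = -1 days.

-1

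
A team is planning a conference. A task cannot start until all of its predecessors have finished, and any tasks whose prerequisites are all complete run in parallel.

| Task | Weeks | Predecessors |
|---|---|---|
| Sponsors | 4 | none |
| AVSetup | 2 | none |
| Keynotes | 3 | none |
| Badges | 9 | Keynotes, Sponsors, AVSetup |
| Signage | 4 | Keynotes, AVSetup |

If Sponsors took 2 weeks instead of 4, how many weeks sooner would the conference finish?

1

Baseline: Sponsors→Badges = 4+9 = 13 → 13 weeks.
Sponsors lies on that path, so at 2 weeks the path becomes 11 weeks.
The binding chain switches to Keynotes→Badges = 3+9 = 12; finish 12 weeks.
Change in finish: 12 − 13 = -1 weeks.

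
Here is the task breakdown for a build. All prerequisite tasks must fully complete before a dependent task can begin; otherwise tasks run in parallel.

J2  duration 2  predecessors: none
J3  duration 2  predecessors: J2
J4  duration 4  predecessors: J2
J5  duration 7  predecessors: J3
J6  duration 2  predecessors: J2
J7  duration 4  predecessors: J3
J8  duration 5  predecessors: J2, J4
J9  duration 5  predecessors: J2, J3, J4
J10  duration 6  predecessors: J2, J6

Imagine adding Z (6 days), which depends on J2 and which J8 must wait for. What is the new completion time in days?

Originally the project takes 11 days.
With Z inserted, J8 now waits for max(J2, J4, Z).
New critical path: J2→Z→J8 = 2+6+5 = 13 ⇒ 13 days.

13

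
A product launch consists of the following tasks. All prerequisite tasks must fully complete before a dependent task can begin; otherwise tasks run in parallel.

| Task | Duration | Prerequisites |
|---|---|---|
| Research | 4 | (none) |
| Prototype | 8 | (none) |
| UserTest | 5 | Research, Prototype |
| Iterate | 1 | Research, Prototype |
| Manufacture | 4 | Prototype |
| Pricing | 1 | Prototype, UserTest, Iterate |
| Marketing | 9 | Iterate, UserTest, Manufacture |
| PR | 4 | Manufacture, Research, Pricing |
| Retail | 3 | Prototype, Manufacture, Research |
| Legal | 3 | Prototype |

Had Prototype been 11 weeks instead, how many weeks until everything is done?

25

Baseline: Prototype→UserTest→Marketing = 8+5+9 = 22 → 22 weeks.
Since Prototype is critical, the +3 change carries straight to that chain (now 25 weeks).
That remains the longest chain; total 25 weeks.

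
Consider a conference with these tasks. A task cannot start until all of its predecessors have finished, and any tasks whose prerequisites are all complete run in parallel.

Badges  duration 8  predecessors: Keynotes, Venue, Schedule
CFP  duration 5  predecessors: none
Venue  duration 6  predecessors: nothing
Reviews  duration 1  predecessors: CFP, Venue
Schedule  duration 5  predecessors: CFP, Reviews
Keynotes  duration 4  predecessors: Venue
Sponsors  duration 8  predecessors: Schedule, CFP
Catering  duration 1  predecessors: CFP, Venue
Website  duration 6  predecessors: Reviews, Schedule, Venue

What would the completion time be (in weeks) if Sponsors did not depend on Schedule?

20

Before: longest chain Venue→Reviews→Schedule→Sponsors = 6+1+5+8 = 20, finish 20.
Without Schedule→Sponsors, Sponsors's earliest start moves from 12 to 5.
New critical path: Venue→Reviews→Schedule→Badges = 6+1+5+8 = 20 ⇒ 20 weeks.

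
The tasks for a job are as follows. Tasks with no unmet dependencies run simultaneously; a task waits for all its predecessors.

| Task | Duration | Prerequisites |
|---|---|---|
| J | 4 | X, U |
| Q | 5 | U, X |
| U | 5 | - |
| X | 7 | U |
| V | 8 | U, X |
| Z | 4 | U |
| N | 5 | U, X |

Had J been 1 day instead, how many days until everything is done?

20

Actual critical path: U→X→V = 5+7+8 = 20 ⇒ 20 days.
The longest path through J is only 16 days, so J has float 4.
That remains the longest chain; total 20 days.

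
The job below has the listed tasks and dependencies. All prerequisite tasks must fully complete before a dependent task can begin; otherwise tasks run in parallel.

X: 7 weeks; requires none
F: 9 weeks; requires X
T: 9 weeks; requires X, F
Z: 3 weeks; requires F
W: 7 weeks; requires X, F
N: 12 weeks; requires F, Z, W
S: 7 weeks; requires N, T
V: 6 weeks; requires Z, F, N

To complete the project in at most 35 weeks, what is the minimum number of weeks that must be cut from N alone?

Current finish: 42 weeks; target: 35.
N is on every critical path, so each week cut from N cuts the finish by one (this holds down to a finish of 32).
Need 42 − 35 = 7 weeks off N → N becomes 5 weeks, finish becomes 35.

7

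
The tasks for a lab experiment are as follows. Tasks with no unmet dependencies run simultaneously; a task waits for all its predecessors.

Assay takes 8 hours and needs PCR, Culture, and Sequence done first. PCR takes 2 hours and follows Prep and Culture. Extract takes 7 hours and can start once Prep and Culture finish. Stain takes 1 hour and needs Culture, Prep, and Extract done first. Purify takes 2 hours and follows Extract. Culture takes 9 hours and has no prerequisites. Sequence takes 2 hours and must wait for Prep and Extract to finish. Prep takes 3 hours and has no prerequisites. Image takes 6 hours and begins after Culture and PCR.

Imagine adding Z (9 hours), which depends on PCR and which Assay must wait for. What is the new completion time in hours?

Originally the schedule takes 26 hours.
With Z inserted, Assay now waits for max(PCR, Culture, Sequence, Z).
New critical path: Culture→PCR→Z→Assay = 9+2+9+8 = 28 ⇒ 28 hours.

28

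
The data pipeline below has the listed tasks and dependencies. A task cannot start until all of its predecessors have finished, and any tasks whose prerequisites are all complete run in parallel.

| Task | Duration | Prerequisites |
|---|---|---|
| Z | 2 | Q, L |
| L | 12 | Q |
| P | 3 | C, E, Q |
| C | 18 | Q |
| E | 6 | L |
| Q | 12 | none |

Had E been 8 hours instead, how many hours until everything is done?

35

Critical path before the change: Q→L→E→P = 12+12+6+3 = 33 giving 33 hours.
Since E is critical, the +2 change carries straight to that chain (now 35 hours).
No other chain overtakes it, so the finish is 35 hours.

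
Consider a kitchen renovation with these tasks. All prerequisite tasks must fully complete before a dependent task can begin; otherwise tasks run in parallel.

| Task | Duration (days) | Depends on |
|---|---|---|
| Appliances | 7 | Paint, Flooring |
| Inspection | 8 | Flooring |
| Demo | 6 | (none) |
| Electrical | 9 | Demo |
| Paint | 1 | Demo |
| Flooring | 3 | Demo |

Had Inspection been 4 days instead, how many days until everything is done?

16

Critical path before the change: Demo→Flooring→Inspection = 6+3+8 = 17 giving 17 days.
Inspection lies on that path, so at 4 days the path becomes 13 days.
The binding chain switches to Demo→Flooring→Appliances = 6+3+7 = 16; finish 16 days.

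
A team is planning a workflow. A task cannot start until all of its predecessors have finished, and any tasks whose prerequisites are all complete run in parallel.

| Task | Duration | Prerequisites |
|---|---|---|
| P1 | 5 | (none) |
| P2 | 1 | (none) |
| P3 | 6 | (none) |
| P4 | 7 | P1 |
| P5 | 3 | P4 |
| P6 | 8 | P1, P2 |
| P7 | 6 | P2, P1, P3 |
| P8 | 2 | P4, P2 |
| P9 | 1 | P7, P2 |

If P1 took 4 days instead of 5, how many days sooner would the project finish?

1

Baseline: P1→P4→P5 = 5+7+3 = 15 → 15 days.
Since P1 is critical, the -1 change carries straight to that chain (now 14 days).
That remains the longest chain; total 14 days.
Change in finish: 14 − 15 = -1 days.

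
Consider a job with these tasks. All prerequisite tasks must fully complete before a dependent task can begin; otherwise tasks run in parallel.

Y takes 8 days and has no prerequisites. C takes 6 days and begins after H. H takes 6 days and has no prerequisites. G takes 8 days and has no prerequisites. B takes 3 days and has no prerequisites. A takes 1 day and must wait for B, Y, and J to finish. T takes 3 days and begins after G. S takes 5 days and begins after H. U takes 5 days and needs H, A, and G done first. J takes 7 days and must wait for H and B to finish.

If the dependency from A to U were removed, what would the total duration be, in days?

With the dependency in place, H→J→A→U = 6+7+1+5 = 19 sets the finish at 19 days.
Without A→U, U's earliest start moves from 14 to 8.
After: H→J→A = 6+7+1 = 14 → 14 days.

14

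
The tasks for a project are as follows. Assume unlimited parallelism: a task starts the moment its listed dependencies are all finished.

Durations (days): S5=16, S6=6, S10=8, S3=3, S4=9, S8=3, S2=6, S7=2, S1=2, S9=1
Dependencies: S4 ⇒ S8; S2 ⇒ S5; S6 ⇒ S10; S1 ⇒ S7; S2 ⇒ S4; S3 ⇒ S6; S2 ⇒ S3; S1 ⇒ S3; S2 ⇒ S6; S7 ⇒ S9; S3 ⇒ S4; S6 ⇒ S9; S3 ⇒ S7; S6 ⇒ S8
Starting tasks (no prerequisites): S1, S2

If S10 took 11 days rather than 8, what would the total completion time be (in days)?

Baseline: S2→S3→S6→S10 = 6+3+6+8 = 23 → 23 days.
S10 lies on that path, so at 11 days the path becomes 26 days.
That remains the longest chain; total 26 days.

26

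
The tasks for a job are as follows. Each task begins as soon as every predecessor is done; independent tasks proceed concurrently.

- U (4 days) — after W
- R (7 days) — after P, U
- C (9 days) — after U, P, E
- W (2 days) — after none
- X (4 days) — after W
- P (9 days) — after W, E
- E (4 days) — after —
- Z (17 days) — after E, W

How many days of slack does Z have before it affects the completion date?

The longest chain is E→P→C = 4+9+9 = 22; overall finish 22 days.
The longest chain containing Z totals 21 days.
Float = 22 − 21 = 1.

1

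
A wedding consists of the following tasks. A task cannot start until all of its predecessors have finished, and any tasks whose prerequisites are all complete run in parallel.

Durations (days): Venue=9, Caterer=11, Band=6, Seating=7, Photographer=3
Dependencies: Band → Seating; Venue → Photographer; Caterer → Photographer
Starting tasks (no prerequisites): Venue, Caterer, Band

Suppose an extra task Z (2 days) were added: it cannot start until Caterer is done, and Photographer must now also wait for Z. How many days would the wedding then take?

Originally the wedding takes 14 days.
With Z inserted, Photographer now waits for max(Caterer, Venue, Z).
New critical path: Caterer→Z→Photographer = 11+2+3 = 16 ⇒ 16 days.

16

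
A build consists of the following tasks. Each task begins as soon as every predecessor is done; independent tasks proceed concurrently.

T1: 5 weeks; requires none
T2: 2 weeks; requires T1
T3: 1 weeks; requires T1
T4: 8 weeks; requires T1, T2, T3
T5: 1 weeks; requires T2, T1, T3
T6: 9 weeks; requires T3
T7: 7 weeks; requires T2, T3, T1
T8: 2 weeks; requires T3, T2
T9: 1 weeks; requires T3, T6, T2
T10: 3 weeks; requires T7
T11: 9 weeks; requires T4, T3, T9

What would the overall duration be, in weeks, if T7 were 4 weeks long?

25

The binding path is T1→T3→T6→T9→T11 = 5+1+9+1+9 = 25; finish at 25 weeks.
T7 is off the critical path — its longest chain is 17 weeks, giving 8 of slack.
The critical path is still T1→T3→T6→T9→T11; finish is now 25 weeks.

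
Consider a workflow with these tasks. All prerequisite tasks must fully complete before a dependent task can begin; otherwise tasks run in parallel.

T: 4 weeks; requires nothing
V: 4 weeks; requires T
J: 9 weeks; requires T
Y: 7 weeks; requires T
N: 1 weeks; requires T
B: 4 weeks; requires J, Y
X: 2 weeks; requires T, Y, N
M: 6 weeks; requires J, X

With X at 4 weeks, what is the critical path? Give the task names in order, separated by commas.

T, Y, X, M

Critical path before the change: T→Y→X→M = 4+7+2+6 = 19 giving 19 weeks.
X lies on that path, so at 4 weeks the path becomes 21 weeks.
No other chain overtakes it, so the finish is 21 weeks.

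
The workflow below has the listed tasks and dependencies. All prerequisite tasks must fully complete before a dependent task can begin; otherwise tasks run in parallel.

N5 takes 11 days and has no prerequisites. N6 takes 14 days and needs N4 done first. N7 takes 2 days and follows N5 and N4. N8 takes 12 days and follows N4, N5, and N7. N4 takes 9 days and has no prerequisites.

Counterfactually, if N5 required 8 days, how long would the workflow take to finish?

23

The binding path is N5→N7→N8 = 11+2+12 = 25; finish at 25 days.
N5 is on the critical path; changing it to 8 makes that path 22 days.
New critical path: N4→N6 = 9+14 = 23 ⇒ 23 days.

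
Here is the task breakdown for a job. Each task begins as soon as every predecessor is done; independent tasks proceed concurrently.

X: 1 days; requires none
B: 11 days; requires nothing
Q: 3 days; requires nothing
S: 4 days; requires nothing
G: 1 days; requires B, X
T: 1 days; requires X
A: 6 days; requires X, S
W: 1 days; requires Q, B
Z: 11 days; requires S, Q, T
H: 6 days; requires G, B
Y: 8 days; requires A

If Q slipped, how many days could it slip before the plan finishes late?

4

Critical path: B→G→H = 11+1+6 = 18, so the finish is 18 days.
Q finishes as early as 3 and must finish by 7.
So Q can slip 7 − 3 = 4 days.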